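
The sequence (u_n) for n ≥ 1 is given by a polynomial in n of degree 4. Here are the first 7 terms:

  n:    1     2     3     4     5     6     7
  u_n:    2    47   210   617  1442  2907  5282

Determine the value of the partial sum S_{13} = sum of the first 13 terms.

189150

1st diffs: 45, 163, 407, 825, 1465, 2375.
2nd diffs: 118, 244, 418, 640, 910.
3rd diffs: 126, 174, 222, 270.
4th diffs: 48, 48, 48 (constant).
Newton forward-difference form: u_n = 2 + 45·C(n-1,1) + 118·C(n-1,2) + 126·C(n-1,3) + 48·C(n-1,4).
Continuing: …, 8885, 14082, 21287, 30962, …, u_{13} = 59810.
Summing n = 1..13 (13 terms) gives 189150.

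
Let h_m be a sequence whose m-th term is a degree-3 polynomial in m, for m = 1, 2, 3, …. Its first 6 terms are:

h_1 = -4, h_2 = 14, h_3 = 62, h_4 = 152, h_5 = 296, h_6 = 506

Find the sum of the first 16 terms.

1st diffs: 18, 48, 90, 144, 210.
2nd diffs: 30, 42, 54, 66.
3rd diffs: 12, 12, 12 (constant).
Newton forward-difference form: h_m = -4 + 18·C(m-1,1) + 30·C(m-1,2) + 12·C(m-1,3).
Continuing: …, 794, 1172, 1652, 2246, …, h_{16} = 8876.
Summing m = 1..16 (16 terms) gives 40736.

40736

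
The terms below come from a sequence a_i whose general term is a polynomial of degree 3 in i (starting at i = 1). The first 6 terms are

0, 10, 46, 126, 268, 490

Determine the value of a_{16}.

11070

1st diffs: 10, 36, 80, 142, 222.
2nd diffs: 26, 44, 62, 80.
3rd diffs: 18, 18, 18 (constant).
Newton forward-difference form: a_i = 10·C(i-1,1) + 26·C(i-1,2) + 18·C(i-1,3).
At i = 16: i-1 = 15, so a_{16} = 150 + 2730 + 8190 = 11070.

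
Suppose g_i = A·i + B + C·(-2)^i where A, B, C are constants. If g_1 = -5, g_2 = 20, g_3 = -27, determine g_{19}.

-2097131

At i = 1, 2, 3: A + B - 2C = -5; 2A + B + 4C = 20; 3A + B - 8C = -27.
Subtracting the first from the second: A + 6C = 25.
Subtracting the second from the third: A - 12C = -47.
Solving: C = 4, A = 1, then B = 2.
So g_i = 1·i + 2 + 4·(-2)^i; at i=19 this is -2097131.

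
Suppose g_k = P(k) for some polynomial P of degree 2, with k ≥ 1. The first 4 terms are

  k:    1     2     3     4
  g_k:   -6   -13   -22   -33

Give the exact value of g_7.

-78

1st diffs: -7, -9, -11.
2nd diffs: -2, -2 (constant).
Newton forward-difference form: g_k = -6 + (-7)·C(k-1,1) + (-2)·C(k-1,2).
At k = 7: k-1 = 6, so g_7 = -6 - 42 - 30 = -78.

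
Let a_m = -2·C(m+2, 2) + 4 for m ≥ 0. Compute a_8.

C(10, 2) = 45, so a_8 = -86.

-86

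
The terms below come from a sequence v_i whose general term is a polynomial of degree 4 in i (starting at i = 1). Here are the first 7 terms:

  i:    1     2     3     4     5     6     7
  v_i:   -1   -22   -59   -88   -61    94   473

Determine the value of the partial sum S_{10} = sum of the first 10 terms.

8213

1st diffs: -21, -37, -29, 27, 155, 379.
2nd diffs: -16, 8, 56, 128, 224.
3rd diffs: 24, 48, 72, 96.
4th diffs: 24, 24, 24 (constant).
Newton forward-difference form: v_i = -1 + (-21)·C(i-1,1) + (-16)·C(i-1,2) + 24·C(i-1,3) + 24·C(i-1,4).
Continuing: 1196, 2407, 4274.
Summing i = 1..10 (10 terms) gives 8213.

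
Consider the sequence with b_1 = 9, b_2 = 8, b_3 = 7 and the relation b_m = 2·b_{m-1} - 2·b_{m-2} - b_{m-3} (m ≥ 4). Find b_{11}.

332

Iterate the recurrence:
b_4 = -11;  b_5 = -44;  b_6 = -73;  b_7 = -47;  b_8 = 96;  b_9 = 359;  b_{10} = 573;  b_{11} = 332.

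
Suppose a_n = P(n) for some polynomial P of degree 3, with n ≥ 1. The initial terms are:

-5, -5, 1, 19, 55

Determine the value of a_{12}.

1st diffs: 0, 6, 18, 36.
2nd diffs: 6, 12, 18.
3rd diffs: 6, 6 (constant).
Newton forward-difference form: a_n = -5 + 6·C(n-1,2) + 6·C(n-1,3).
At n = 12: n-1 = 11, so a_{12} = -5 + 330 + 990 = 1315.

1315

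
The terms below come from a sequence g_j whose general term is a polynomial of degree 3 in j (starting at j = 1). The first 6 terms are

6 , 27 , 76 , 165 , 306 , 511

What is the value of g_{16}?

8721

1st diffs: 21, 49, 89, 141, 205.
2nd diffs: 28, 40, 52, 64.
3rd diffs: 12, 12, 12 (constant).
So g_j = 2j^3 + 2j^2 + j + 1.
Evaluating at j = 16 gives g_{16} = 8721.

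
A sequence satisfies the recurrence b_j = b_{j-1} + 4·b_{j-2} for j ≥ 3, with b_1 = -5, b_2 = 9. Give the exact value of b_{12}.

Compute successive terms:
b_3 = -11  b_4 = 25  b_5 = -19  b_6 = 81  b_7 = 5  b_8 = 329  b_9 = 349  b_{10} = 1665  b_{11} = 3061  b_{12} = 9721.

9721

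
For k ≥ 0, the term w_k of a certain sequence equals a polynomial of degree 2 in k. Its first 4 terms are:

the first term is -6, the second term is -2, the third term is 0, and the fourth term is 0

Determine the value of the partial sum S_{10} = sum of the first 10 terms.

-120

1st diffs: 4, 2, 0.
2nd diffs: -2, -2 (constant).
Newton forward-difference form: w_k = -6 + 4·C(k,1) + (-2)·C(k,2).
Continuing: …, -2, -6, -12, -20, …, w_9 = -42.
Summing k = 0..9 (10 terms) gives -120.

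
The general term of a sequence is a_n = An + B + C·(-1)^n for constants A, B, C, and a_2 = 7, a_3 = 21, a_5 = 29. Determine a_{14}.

55

Plug in n = 2, 3, 5: 2A + B + C = 7; 3A + B - C = 21; 5A + B - C = 29.
Subtracting the first from the second: A - 2C = 14.
Subtracting the second from the third: 2A = 8.
Solving: C = -5, A = 4, then B = 4.
So a_n = 4·n + 4 + (-5)·(-1)^n; at n=14 this is 55.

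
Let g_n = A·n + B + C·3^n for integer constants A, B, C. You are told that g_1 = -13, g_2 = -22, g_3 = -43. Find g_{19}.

-1162261531

At n = 1, 2, 3: A + B + 3C = -13; 2A + B + 9C = -22; 3A + B + 27C = -43.
Subtracting the first from the second: A + 6C = -9.
Subtracting the second from the third: A + 18C = -21.
Solving: C = -1, A = -3, then B = -7.
So g_n = -3·n + (-7) + (-1)·3^n; at n=19 this is -1162261531.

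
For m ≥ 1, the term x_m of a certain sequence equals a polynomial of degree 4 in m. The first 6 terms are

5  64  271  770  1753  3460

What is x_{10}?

1st diffs: 59, 207, 499, 983, 1707.
2nd diffs: 148, 292, 484, 724.
3rd diffs: 144, 192, 240.
4th diffs: 48, 48 (constant).
So x_m = 2m^4 + 4m^3 + m - 2.
Evaluating at m = 10 gives x_{10} = 24008.

24008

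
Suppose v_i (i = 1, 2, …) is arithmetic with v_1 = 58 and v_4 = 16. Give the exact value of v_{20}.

Common difference d = (16 - 58) / (4 - 1) = -14.
v_i = 58 + (i - 1)·(-14).
v_{20} = 58 + 19·(-14) = -208.

-208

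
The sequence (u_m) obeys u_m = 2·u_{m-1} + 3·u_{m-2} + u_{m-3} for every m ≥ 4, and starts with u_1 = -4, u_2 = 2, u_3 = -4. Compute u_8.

-628

Compute successive terms:
u_4 = -6;  u_5 = -22;  u_6 = -66;  u_7 = -204;  u_8 = -628.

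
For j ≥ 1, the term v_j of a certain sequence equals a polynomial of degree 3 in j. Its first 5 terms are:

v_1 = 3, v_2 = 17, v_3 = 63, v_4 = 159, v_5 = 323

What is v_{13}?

1st diffs: 14, 46, 96, 164.
2nd diffs: 32, 50, 68.
3rd diffs: 18, 18 (constant).
So v_j = 3j^3 - 2j^2 - j + 3.
Evaluating at j = 13 gives v_{13} = 6243.

6243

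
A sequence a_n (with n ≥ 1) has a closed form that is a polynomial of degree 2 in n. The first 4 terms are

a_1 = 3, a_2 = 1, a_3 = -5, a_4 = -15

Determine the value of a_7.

1st diffs: -2, -6, -10.
2nd diffs: -4, -4 (constant).
Newton forward-difference form: a_n = 3 + (-2)·C(n-1,1) + (-4)·C(n-1,2).
At n = 7: n-1 = 6, so a_7 = 3 - 12 - 60 = -69.

-69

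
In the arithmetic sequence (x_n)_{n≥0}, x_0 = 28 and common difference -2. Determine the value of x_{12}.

x_n = 28 + (n - 0)·(-2).
x_{12} = 28 + 12·(-2) = 4.

4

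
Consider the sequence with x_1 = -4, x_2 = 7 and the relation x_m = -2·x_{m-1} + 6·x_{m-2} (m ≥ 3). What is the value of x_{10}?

291952

Applying the relation repeatedly:
x_3 = -38  x_4 = 118  x_5 = -464  x_6 = 1636  x_7 = -6056  x_8 = 21928  x_9 = -80192  x_{10} = 291952.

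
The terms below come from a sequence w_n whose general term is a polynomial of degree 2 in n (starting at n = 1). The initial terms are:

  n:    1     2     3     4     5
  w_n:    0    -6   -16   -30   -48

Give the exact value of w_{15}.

-448

1st diffs: -6, -10, -14, -18.
2nd diffs: -4, -4, -4 (constant).
Newton forward-difference form: w_n = (-6)·C(n-1,1) + (-4)·C(n-1,2).
At n = 15: n-1 = 14, so w_{15} = -84 - 364 = -448.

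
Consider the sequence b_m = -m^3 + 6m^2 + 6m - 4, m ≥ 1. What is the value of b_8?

b_8 = -1·8^3 + 6·8^2 + 6·8 - 4 = -84.

-84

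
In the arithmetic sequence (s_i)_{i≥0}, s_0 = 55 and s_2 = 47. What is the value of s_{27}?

Common difference d = (47 - 55) / (2 - 0) = -4.
s_i = 55 + (i - 0)·(-4).
s_{27} = 55 + 27·(-4) = -53.

-53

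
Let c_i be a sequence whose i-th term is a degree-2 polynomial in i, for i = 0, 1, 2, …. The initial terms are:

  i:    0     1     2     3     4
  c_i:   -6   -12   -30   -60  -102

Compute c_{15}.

-1356

1st diffs: -6, -18, -30, -42.
2nd diffs: -12, -12, -12 (constant).
So c_i = -6i^2 - 6.
Evaluating at i = 15 gives c_{15} = -1356.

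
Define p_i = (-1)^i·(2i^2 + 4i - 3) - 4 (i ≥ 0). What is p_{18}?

(-1)^18 = 1; 2i^2 + 4i - 3 at i=18 is 717; so p_{18} = 713.

713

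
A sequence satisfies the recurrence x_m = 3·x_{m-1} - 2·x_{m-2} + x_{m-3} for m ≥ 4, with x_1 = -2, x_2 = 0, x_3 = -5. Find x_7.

-217

Iterate the recurrence:
x_4 = -17;  x_5 = -41;  x_6 = -94;  x_7 = -217.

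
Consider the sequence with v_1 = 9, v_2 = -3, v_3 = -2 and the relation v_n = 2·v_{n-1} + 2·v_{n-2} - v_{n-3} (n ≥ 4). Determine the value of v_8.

-763

Step forward from the initial values:
v_4 = -19;  v_5 = -39;  v_6 = -114;  v_7 = -287;  v_8 = -763.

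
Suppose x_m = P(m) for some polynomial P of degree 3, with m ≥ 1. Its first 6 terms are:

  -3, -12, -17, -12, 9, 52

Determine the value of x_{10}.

1st diffs: -9, -5, 5, 21, 43.
2nd diffs: 4, 10, 16, 22.
3rd diffs: 6, 6, 6 (constant).
Newton forward-difference form: x_m = -3 + (-9)·C(m-1,1) + 4·C(m-1,2) + 6·C(m-1,3).
At m = 10: m-1 = 9, so x_{10} = -3 - 81 + 144 + 504 = 564.

564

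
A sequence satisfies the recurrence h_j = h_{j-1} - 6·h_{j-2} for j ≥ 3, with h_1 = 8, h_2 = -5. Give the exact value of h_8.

h_3 = -53, h_4 = -23, h_5 = 295, h_6 = 433, h_7 = -1337, h_8 = -3935.

-3935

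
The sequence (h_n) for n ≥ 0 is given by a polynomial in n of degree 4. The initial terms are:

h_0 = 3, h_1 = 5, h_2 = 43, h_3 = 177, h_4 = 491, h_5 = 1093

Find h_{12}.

27483

1st diffs: 2, 38, 134, 314, 602.
2nd diffs: 36, 96, 180, 288.
3rd diffs: 60, 84, 108.
4th diffs: 24, 24 (constant).
Newton forward-difference form: h_n = 3 + 2·C(n,1) + 36·C(n,2) + 60·C(n,3) + 24·C(n,4).
At n = 12: n = 12, so h_{12} = 3 + 24 + 2376 + 13200 + 11880 = 27483.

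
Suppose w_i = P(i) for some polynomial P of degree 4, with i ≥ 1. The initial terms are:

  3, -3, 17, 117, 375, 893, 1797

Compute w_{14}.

1st diffs: -6, 20, 100, 258, 518, 904.
2nd diffs: 26, 80, 158, 260, 386.
3rd diffs: 54, 78, 102, 126.
4th diffs: 24, 24, 24 (constant).
Newton forward-difference form: w_i = 3 + (-6)·C(i-1,1) + 26·C(i-1,2) + 54·C(i-1,3) + 24·C(i-1,4).
At i = 14: i-1 = 13, so w_{14} = 3 - 78 + 2028 + 15444 + 17160 = 34557.

34557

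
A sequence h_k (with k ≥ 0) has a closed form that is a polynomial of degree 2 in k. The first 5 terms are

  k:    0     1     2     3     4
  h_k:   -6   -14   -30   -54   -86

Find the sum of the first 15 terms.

1st diffs: -8, -16, -24, -32.
2nd diffs: -8, -8, -8 (constant).
Newton forward-difference form: h_k = -6 + (-8)·C(k,1) + (-8)·C(k,2).
Continuing: …, -126, -174, -230, -294, …, h_{14} = -846.
Summing k = 0..14 (15 terms) gives -4570.

-4570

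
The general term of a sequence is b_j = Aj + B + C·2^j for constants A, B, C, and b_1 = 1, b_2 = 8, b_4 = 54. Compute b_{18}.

1048552

The three given values yield: A + B + 2C = 1; 2A + B + 4C = 8; 4A + B + 16C = 54.
Subtracting the first from the second: A + 2C = 7.
Subtracting the second from the third: 2A + 12C = 46.
Solving: C = 4, A = -1, then B = -6.
Hence b_{18} = -1·18 + (-6) + 4·262144 = 1048552.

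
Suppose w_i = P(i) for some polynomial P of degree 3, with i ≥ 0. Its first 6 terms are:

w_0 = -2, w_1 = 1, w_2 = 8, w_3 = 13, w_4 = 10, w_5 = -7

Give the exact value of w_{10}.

1st diffs: 3, 7, 5, -3, -17.
2nd diffs: 4, -2, -8, -14.
3rd diffs: -6, -6, -6 (constant).
Newton forward-difference form: w_i = -2 + 3·C(i,1) + 4·C(i,2) + (-6)·C(i,3).
At i = 10: i = 10, so w_{10} = -2 + 30 + 180 - 720 = -512.

-512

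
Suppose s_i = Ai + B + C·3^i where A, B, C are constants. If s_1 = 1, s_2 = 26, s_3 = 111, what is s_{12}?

The three given values yield: A + B + 3C = 1; 2A + B + 9C = 26; 3A + B + 27C = 111.
Subtracting the first from the second: A + 6C = 25.
Subtracting the second from the third: A + 18C = 85.
Solving: C = 5, A = -5, then B = -9.
Hence s_{12} = -5·12 + (-9) + 5·531441 = 2657136.

2657136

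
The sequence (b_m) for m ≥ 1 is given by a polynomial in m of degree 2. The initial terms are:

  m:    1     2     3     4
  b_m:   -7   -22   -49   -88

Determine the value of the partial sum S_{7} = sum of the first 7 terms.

1st diffs: -15, -27, -39.
2nd diffs: -12, -12 (constant).
Newton forward-difference form: b_m = -7 + (-15)·C(m-1,1) + (-12)·C(m-1,2).
Continuing: -139, -202, -277.
Summing m = 1..7 (7 terms) gives -784.

-784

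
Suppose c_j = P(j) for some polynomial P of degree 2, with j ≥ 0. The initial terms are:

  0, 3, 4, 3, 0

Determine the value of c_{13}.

1st diffs: 3, 1, -1, -3.
2nd diffs: -2, -2, -2 (constant).
Newton forward-difference form: c_j = 3·C(j,1) + (-2)·C(j,2).
At j = 13: j = 13, so c_{13} = 39 - 156 = -117.

-117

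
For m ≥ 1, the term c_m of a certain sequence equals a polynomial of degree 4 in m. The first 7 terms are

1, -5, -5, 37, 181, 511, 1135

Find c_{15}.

37591

1st diffs: -6, 0, 42, 144, 330, 624.
2nd diffs: 6, 42, 102, 186, 294.
3rd diffs: 36, 60, 84, 108.
4th diffs: 24, 24, 24 (constant).
So c_m = m^4 - 4m^3 + 2m^2 + m + 1.
Evaluating at m = 15 gives c_{15} = 37591.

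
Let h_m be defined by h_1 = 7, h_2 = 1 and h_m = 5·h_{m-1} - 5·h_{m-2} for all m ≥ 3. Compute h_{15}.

-255468750

Iterate the recurrence:
h_3 = -30; h_4 = -155; h_5 = -625; …; h_{12} = -5393750; h_{13} = -19515625; h_{14} = -70609375; h_{15} = -255468750.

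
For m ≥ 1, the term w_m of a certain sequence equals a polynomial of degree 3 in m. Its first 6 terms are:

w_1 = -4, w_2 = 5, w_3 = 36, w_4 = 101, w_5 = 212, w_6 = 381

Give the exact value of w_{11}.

2516

1st diffs: 9, 31, 65, 111, 169.
2nd diffs: 22, 34, 46, 58.
3rd diffs: 12, 12, 12 (constant).
So w_m = 2m^3 - m^2 - 2m - 3.
Evaluating at m = 11 gives w_{11} = 2516.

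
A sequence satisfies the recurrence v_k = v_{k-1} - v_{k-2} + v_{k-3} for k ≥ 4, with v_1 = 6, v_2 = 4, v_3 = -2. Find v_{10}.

4

Iterate the recurrence:
v_4 = 0; v_5 = 6; v_6 = 4; v_7 = -2; v_8 = 0; v_9 = 6; v_{10} = 4.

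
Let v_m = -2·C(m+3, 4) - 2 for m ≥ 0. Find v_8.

C(11, 4) = 330, so v_8 = -662.

-662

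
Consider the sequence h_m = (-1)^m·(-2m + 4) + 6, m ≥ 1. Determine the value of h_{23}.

(-1)^23 = -1; -2m + 4 at m=23 is -42; so h_{23} = 48.

48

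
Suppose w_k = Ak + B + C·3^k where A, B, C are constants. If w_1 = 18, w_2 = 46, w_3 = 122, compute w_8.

26278

Plug in k = 1, 2, 3: A + B + 3C = 18; 2A + B + 9C = 46; 3A + B + 27C = 122.
Subtracting the first from the second: A + 6C = 28.
Subtracting the second from the third: A + 18C = 76.
Solving: C = 4, A = 4, then B = 2.
So w_k = 4·k + 2 + 4·3^k; at k=8 this is 26278.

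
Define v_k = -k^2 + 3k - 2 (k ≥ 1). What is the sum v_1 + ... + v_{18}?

Over k = 1..18: Σk = 171, Σk² = 2109.
Total = (-1)·2109 + (3)·171 + (-2)·18 = -1632.

-1632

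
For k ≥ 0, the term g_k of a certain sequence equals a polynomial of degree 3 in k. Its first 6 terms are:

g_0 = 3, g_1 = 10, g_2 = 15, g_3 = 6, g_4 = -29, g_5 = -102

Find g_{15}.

1st diffs: 7, 5, -9, -35, -73.
2nd diffs: -2, -14, -26, -38.
3rd diffs: -12, -12, -12 (constant).
So g_k = -2k^3 + 5k^2 + 4k + 3.
Evaluating at k = 15 gives g_{15} = -5562.

-5562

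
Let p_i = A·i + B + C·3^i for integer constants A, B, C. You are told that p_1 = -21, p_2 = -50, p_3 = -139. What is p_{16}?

-215233596

At i = 1, 2, 3: A + B + 3C = -21; 2A + B + 9C = -50; 3A + B + 27C = -139.
Subtracting the first from the second: A + 6C = -29.
Subtracting the second from the third: A + 18C = -89.
Solving: C = -5, A = 1, then B = -7.
Therefore p_{16} = 16 + (-7) + (-5)·43046721 = -215233596.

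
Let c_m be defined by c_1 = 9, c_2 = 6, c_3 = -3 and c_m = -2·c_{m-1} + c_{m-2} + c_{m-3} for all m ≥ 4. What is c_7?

c_4 = 21;  c_5 = -39;  c_6 = 96;  c_7 = -210.

-210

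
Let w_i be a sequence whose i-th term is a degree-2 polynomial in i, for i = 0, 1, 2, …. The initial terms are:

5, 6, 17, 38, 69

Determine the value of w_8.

293

1st diffs: 1, 11, 21, 31.
2nd diffs: 10, 10, 10 (constant).
Newton forward-difference form: w_i = 5 + 1·C(i,1) + 10·C(i,2).
At i = 8: i = 8, so w_8 = 5 + 8 + 280 = 293.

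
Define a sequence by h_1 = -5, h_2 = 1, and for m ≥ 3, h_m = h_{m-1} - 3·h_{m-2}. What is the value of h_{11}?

-1079

Step forward from the initial values:
h_3 = 16  h_4 = 13  h_5 = -35  h_6 = -74  h_7 = 31  h_8 = 253  h_9 = 160  h_{10} = -599  h_{11} = -1079.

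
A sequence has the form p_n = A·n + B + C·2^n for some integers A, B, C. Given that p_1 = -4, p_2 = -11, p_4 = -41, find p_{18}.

Write the equations: A + B + 2C = -4; 2A + B + 4C = -11; 4A + B + 16C = -41.
Subtracting the first from the second: A + 2C = -7.
Subtracting the second from the third: 2A + 12C = -30.
Solving: C = -2, A = -3, then B = 3.
Hence p_{18} = -3·18 + 3 + (-2)·262144 = -524339.

-524339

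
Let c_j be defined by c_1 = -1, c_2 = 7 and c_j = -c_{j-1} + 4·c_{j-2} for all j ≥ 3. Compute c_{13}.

Compute successive terms:
c_3 = -11; c_4 = 39; c_5 = -83; …; c_{10} = 9919; c_{11} = -25163; c_{12} = 64839; c_{13} = -165491.

-165491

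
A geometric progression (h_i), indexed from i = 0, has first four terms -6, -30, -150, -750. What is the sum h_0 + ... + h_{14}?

Common ratio r = 5.
h_i = (-6)·5^(i-0).
S = (-6)·(5^15 - 1)/(5 - 1) = (-6)·(30517578125 - 1)/(4) = -45776367186.

-45776367186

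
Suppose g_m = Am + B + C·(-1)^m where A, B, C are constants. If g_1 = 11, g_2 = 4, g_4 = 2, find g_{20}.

At m = 1, 2, 4: A + B - C = 11; 2A + B + C = 4; 4A + B + C = 2.
Subtracting the first from the second: A + 2C = -7.
Subtracting the second from the third: 2A = -2.
Solving: C = -3, A = -1, then B = 9.
Therefore g_{20} = -20 + 9 + (-3)·1 = -14.

-14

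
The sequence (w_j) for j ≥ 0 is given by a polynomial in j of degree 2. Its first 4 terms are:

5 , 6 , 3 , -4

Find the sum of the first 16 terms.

-2040

1st diffs: 1, -3, -7.
2nd diffs: -4, -4 (constant).
Newton forward-difference form: w_j = 5 + 1·C(j,1) + (-4)·C(j,2).
Continuing: …, -15, -30, -49, -72, …, w_{15} = -400.
Summing j = 0..15 (16 terms) gives -2040.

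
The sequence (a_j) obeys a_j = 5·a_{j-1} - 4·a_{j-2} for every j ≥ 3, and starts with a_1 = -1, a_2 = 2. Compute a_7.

Applying the relation repeatedly:
a_3 = 14, a_4 = 62, a_5 = 254, a_6 = 1022, a_7 = 4094.
(Characteristic roots are 4 and 1.)

4094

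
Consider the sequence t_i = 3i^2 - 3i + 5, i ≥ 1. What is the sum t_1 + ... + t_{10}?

Over i = 1..10: Σi = 55, Σi² = 385.
Total = (3)·385 + (-3)·55 + (5)·10 = 1040.

1040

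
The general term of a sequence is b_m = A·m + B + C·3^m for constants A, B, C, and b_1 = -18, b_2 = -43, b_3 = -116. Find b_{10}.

Write the equations: A + B + 3C = -18; 2A + B + 9C = -43; 3A + B + 27C = -116.
Subtracting the first from the second: A + 6C = -25.
Subtracting the second from the third: A + 18C = -73.
Solving: C = -4, A = -1, then B = -5.
Hence b_{10} = -1·10 + (-5) + (-4)·59049 = -236211.

-236211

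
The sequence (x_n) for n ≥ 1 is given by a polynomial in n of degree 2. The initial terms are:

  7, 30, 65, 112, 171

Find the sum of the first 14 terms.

6559

1st diffs: 23, 35, 47, 59.
2nd diffs: 12, 12, 12 (constant).
Newton forward-difference form: x_n = 7 + 23·C(n-1,1) + 12·C(n-1,2).
Continuing: …, 242, 325, 420, 527, …, x_{14} = 1242.
Summing n = 1..14 (14 terms) gives 6559.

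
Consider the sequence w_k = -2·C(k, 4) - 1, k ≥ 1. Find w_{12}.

-991

C(12, 4) = 495, so w_{12} = -991.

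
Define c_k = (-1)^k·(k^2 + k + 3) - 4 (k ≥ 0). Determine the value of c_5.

(-1)^5 = -1; k^2 + k + 3 at k=5 is 33; so c_5 = -37.

-37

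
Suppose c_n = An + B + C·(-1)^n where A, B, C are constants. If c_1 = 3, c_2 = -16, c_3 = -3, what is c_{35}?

-99

Plug in n = 1, 2, 3: A + B - C = 3; 2A + B + C = -16; 3A + B - C = -3.
Subtracting the first from the second: A + 2C = -19.
Subtracting the second from the third: A - 2C = 13.
Solving: C = -8, A = -3, then B = -2.
Hence c_{35} = -3·35 + (-2) + (-8)·(-1) = -99.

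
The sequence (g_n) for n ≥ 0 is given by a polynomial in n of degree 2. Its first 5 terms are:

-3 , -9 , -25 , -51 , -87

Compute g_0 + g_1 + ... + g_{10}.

-2013

1st diffs: -6, -16, -26, -36.
2nd diffs: -10, -10, -10 (constant).
Newton forward-difference form: g_n = -3 + (-6)·C(n,1) + (-10)·C(n,2).
Continuing: …, -133, -189, -255, -331, …, g_{10} = -513.
Summing n = 0..10 (11 terms) gives -2013.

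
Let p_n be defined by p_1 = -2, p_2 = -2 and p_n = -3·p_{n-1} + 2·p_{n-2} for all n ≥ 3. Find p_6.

p_3 = 2, p_4 = -10, p_5 = 34, p_6 = -122.

-122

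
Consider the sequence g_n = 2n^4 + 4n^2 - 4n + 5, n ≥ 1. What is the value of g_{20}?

g_{20} = 2·20^4 + 4·20^2 - 4·20 + 5 = 321525.

321525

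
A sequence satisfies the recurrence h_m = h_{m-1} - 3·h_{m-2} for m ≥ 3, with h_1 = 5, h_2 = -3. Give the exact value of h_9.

Step forward from the initial values:
h_3 = -18;  h_4 = -9;  h_5 = 45;  h_6 = 72;  h_7 = -63;  h_8 = -279;  h_9 = -90.

-90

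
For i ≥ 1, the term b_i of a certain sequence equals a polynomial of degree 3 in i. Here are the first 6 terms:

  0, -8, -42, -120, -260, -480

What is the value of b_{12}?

1st diffs: -8, -34, -78, -140, -220.
2nd diffs: -26, -44, -62, -80.
3rd diffs: -18, -18, -18 (constant).
Newton forward-difference form: b_i = (-8)·C(i-1,1) + (-26)·C(i-1,2) + (-18)·C(i-1,3).
At i = 12: i-1 = 11, so b_{12} = -88 - 1430 - 2970 = -4488.

-4488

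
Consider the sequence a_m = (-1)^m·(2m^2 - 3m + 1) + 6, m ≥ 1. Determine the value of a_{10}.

(-1)^10 = 1; 2m^2 - 3m + 1 at m=10 is 171; so a_{10} = 177.

177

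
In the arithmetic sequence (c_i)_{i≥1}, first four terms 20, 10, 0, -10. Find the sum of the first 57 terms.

-14820

Common difference d = -10.
c_i = 20 + (i - 1)·(-10).
c_{57} = -540; S = 57·(20 + (-540))/2 = -14820.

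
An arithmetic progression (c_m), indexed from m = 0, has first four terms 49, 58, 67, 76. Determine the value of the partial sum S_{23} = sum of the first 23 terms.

Common difference d = 9.
c_m = 49 + (m - 0)·9.
c_{22} = 247; S = 23·(49 + 247)/2 = 3404.

3404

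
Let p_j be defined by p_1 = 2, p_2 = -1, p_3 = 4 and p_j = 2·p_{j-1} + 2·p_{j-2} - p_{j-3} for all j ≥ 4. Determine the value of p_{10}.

Iterate the recurrence:
p_4 = 4; p_5 = 17; p_6 = 38; p_7 = 106; p_8 = 271; p_9 = 716; p_{10} = 1868.

1868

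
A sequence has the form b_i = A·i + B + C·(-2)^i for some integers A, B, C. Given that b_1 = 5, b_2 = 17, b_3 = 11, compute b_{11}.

-1981

At i = 1, 2, 3: A + B - 2C = 5; 2A + B + 4C = 17; 3A + B - 8C = 11.
Subtracting the first from the second: A + 6C = 12.
Subtracting the second from the third: A - 12C = -6.
Solving: C = 1, A = 6, then B = 1.
Hence b_{11} = 6·11 + 1 + 1·(-2048) = -1981.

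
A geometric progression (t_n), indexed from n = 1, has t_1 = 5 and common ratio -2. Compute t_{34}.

-42949672960

t_n = 5·(-2)^(n-1).
t_{34} = 5·(-2)^33 = -42949672960.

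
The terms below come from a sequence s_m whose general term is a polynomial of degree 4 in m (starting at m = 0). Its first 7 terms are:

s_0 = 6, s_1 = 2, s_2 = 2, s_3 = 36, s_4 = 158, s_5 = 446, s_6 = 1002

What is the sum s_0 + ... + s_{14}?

114512

1st diffs: -4, 0, 34, 122, 288, 556.
2nd diffs: 4, 34, 88, 166, 268.
3rd diffs: 30, 54, 78, 102.
4th diffs: 24, 24, 24 (constant).
Newton forward-difference form: s_m = 6 + (-4)·C(m,1) + 4·C(m,2) + 30·C(m,3) + 24·C(m,4).
Continuing: …, 1952, 3446, 5658, 8786, …, s_{14} = 35258.
Summing m = 0..14 (15 terms) gives 114512.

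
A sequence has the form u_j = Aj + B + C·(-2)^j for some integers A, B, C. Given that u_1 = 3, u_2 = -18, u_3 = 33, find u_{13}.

32799

At j = 1, 2, 3: A + B - 2C = 3; 2A + B + 4C = -18; 3A + B - 8C = 33.
Subtracting the first from the second: A + 6C = -21.
Subtracting the second from the third: A - 12C = 51.
Solving: C = -4, A = 3, then B = -8.
Hence u_{13} = 3·13 + (-8) + (-4)·(-8192) = 32799.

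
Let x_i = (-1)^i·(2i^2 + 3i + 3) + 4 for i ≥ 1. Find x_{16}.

567

(-1)^16 = 1; 2i^2 + 3i + 3 at i=16 is 563; so x_{16} = 567.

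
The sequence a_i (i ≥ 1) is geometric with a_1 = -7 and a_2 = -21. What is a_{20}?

-8135830269

Common ratio r = 3.
a_i = (-7)·3^(i-1).
a_{20} = (-7)·3^19 = -8135830269.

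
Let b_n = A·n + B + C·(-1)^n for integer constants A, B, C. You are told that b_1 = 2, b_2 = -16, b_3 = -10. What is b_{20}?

Write the equations: A + B - C = 2; 2A + B + C = -16; 3A + B - C = -10.
Subtracting the first from the second: A + 2C = -18.
Subtracting the second from the third: A - 2C = 6.
Solving: C = -6, A = -6, then B = 2.
Therefore b_{20} = -120 + 2 + (-6)·1 = -124.

-124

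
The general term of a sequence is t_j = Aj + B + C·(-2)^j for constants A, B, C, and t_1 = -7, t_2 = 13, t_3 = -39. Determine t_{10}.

At j = 1, 2, 3: A + B - 2C = -7; 2A + B + 4C = 13; 3A + B - 8C = -39.
Subtracting the first from the second: A + 6C = 20.
Subtracting the second from the third: A - 12C = -52.
Solving: C = 4, A = -4, then B = 5.
So t_j = -4·j + 5 + 4·(-2)^j; at j=10 this is 4061.

4061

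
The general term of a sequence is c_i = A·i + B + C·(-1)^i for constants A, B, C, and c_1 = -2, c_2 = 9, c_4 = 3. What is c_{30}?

-75

At i = 1, 2, 4: A + B - C = -2; 2A + B + C = 9; 4A + B + C = 3.
Subtracting the first from the second: A + 2C = 11.
Subtracting the second from the third: 2A = -6.
Solving: C = 7, A = -3, then B = 8.
So c_i = -3·i + 8 + 7·(-1)^i; at i=30 this is -75.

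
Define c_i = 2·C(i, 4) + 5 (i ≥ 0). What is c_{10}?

C(10, 4) = 210, so c_{10} = 425.

425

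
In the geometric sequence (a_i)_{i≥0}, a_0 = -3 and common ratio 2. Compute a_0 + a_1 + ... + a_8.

a_i = (-3)·2^(i-0).
S = (-3)·(2^9 - 1)/(2 - 1) = (-3)·(512 - 1)/(1) = -1533.

-1533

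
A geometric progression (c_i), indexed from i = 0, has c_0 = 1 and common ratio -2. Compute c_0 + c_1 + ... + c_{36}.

45812984491

c_i = 1·(-2)^(i-0).
S = 1·((-2)^37 - 1)/(-2 - 1) = 1·(-137438953472 - 1)/(-3) = 45812984491.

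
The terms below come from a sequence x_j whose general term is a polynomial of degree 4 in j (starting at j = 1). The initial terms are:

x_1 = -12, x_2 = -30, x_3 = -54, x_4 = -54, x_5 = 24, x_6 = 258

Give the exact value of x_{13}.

17856

1st diffs: -18, -24, 0, 78, 234.
2nd diffs: -6, 24, 78, 156.
3rd diffs: 30, 54, 78.
4th diffs: 24, 24 (constant).
So x_j = j^4 - 5j^3 + 2j^2 - 4j - 6.
Evaluating at j = 13 gives x_{13} = 17856.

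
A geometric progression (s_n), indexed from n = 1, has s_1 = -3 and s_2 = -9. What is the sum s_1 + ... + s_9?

Common ratio r = 3.
s_n = (-3)·3^(n-1).
S = (-3)·(3^9 - 1)/(3 - 1) = (-3)·(19683 - 1)/(2) = -29523.

-29523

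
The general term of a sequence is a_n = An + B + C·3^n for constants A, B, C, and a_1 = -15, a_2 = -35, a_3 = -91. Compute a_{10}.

At n = 1, 2, 3: A + B + 3C = -15; 2A + B + 9C = -35; 3A + B + 27C = -91.
Subtracting the first from the second: A + 6C = -20.
Subtracting the second from the third: A + 18C = -56.
Solving: C = -3, A = -2, then B = -4.
Hence a_{10} = -2·10 + (-4) + (-3)·59049 = -177171.

-177171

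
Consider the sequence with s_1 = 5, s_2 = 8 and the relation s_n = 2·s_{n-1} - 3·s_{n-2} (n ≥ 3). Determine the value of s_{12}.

Iterate the recurrence:
s_3 = 1  s_4 = -22  s_5 = -47  s_6 = -28  s_7 = 85  s_8 = 254  s_9 = 253  s_{10} = -256  s_{11} = -1271  s_{12} = -1774.

-1774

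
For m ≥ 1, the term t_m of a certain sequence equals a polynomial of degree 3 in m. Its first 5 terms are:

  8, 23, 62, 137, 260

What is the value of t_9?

1472

1st diffs: 15, 39, 75, 123.
2nd diffs: 24, 36, 48.
3rd diffs: 12, 12 (constant).
So t_m = 2m^3 + m + 5.
Evaluating at m = 9 gives t_9 = 1472.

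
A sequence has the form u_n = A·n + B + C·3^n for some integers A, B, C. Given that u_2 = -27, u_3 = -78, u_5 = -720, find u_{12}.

Plug in n = 2, 3, 5: 2A + B + 9C = -27; 3A + B + 27C = -78; 5A + B + 243C = -720.
Subtracting the first from the second: A + 18C = -51.
Subtracting the second from the third: 2A + 216C = -642.
Solving: C = -3, A = 3, then B = -6.
Therefore u_{12} = 36 + (-6) + (-3)·531441 = -1594293.

-1594293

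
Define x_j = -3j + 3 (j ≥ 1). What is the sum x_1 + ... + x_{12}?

Over j = 1..12: Σj = 78.
Total = (-3)·78 + (3)·12 = -198.

-198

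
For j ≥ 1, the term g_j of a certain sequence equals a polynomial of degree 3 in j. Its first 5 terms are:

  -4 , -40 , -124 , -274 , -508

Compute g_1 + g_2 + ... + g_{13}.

1st diffs: -36, -84, -150, -234.
2nd diffs: -48, -66, -84.
3rd diffs: -18, -18 (constant).
Newton forward-difference form: g_j = -4 + (-36)·C(j-1,1) + (-48)·C(j-1,2) + (-18)·C(j-1,3).
Continuing: …, -844, -1300, -1894, -2644, …, g_{13} = -7564.
Summing j = 1..13 (13 terms) gives -29458.

-29458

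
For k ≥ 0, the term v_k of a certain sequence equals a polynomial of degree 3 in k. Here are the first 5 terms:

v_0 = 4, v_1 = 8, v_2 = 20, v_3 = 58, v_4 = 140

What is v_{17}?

1st diffs: 4, 12, 38, 82.
2nd diffs: 8, 26, 44.
3rd diffs: 18, 18 (constant).
So v_k = 3k^3 - 5k^2 + 6k + 4.
Evaluating at k = 17 gives v_{17} = 13400.

13400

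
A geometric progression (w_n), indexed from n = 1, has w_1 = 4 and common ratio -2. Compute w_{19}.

w_n = 4·(-2)^(n-1).
w_{19} = 4·(-2)^18 = 1048576.

1048576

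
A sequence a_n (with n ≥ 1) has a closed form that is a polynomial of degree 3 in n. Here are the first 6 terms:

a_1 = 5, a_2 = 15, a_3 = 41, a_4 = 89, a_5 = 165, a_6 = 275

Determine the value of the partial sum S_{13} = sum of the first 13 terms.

1st diffs: 10, 26, 48, 76, 110.
2nd diffs: 16, 22, 28, 34.
3rd diffs: 6, 6, 6 (constant).
So a_n = n^3 + 2n^2 - 3n + 5.
Continuing: …, 425, 621, 869, 1175, …, a_{13} = 2501.
Summing n = 1..13 (13 terms) gives 9711.

9711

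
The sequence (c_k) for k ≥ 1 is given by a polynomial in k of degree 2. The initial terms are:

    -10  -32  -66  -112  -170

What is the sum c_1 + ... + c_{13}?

1st diffs: -22, -34, -46, -58.
2nd diffs: -12, -12, -12 (constant).
Newton forward-difference form: c_k = -10 + (-22)·C(k-1,1) + (-12)·C(k-1,2).
Continuing: …, -240, -322, -416, -522, …, c_{13} = -1066.
Summing k = 1..13 (13 terms) gives -5278.

-5278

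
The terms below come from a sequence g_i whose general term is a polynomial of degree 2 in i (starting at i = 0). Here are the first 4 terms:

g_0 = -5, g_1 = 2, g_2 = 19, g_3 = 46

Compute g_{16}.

1307

1st diffs: 7, 17, 27.
2nd diffs: 10, 10 (constant).
Newton forward-difference form: g_i = -5 + 7·C(i,1) + 10·C(i,2).
At i = 16: i = 16, so g_{16} = -5 + 112 + 1200 = 1307.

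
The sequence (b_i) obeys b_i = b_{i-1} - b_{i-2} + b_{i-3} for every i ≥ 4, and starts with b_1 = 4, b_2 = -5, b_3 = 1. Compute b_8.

10

Step forward from the initial values:
b_4 = 10, b_5 = 4, b_6 = -5, b_7 = 1, b_8 = 10.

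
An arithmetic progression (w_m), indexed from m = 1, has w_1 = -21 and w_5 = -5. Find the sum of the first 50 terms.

3850

Common difference d = (-5 - (-21)) / (5 - 1) = 4.
w_m = -21 + (m - 1)·4.
w_{50} = 175; S = 50·(-21 + 175)/2 = 3850.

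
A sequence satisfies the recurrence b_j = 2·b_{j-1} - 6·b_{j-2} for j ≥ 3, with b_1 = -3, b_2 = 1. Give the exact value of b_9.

Applying the relation repeatedly:
b_3 = 20; b_4 = 34; b_5 = -52; b_6 = -308; b_7 = -304; b_8 = 1240; b_9 = 4304.

4304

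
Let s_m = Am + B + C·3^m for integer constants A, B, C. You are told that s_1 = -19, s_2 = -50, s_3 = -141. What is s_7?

-10945

The three given values yield: A + B + 3C = -19; 2A + B + 9C = -50; 3A + B + 27C = -141.
Subtracting the first from the second: A + 6C = -31.
Subtracting the second from the third: A + 18C = -91.
Solving: C = -5, A = -1, then B = -3.
Hence s_7 = -1·7 + (-3) + (-5)·2187 = -10945.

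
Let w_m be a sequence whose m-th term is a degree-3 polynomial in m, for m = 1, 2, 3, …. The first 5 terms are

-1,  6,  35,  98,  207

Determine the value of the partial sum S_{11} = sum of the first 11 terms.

7964

1st diffs: 7, 29, 63, 109.
2nd diffs: 22, 34, 46.
3rd diffs: 12, 12 (constant).
Newton forward-difference form: w_m = -1 + 7·C(m-1,1) + 22·C(m-1,2) + 12·C(m-1,3).
Continuing: …, 374, 611, 930, 1343, …, w_{11} = 2499.
Summing m = 1..11 (11 terms) gives 7964.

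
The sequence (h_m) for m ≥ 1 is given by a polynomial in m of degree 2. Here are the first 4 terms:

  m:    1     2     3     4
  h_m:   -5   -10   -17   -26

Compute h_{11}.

-145

1st diffs: -5, -7, -9.
2nd diffs: -2, -2 (constant).
So h_m = -m^2 - 2m - 2.
Evaluating at m = 11 gives h_{11} = -145.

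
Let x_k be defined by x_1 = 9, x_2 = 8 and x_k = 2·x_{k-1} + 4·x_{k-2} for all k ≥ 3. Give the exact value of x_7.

4928

x_3 = 52  x_4 = 136  x_5 = 480  x_6 = 1504  x_7 = 4928.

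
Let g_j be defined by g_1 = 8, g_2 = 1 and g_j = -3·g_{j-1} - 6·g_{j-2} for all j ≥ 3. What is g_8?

-3861

Step forward from the initial values:
g_3 = -51; g_4 = 147; g_5 = -135; g_6 = -477; g_7 = 2241; g_8 = -3861.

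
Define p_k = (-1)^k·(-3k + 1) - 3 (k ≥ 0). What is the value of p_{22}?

(-1)^22 = 1; -3k + 1 at k=22 is -65; so p_{22} = -68.

-68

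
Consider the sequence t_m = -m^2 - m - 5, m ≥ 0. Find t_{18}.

t_{18} = -1·18^2 - 1·18 - 5 = -347.

-347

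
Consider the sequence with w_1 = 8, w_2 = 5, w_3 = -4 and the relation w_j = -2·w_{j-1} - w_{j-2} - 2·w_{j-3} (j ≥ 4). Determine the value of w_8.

-109

Compute successive terms:
w_4 = -13; w_5 = 20; w_6 = -19; w_7 = 44; w_8 = -109.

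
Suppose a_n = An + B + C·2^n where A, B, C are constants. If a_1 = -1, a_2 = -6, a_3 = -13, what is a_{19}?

-524341

Plug in n = 1, 2, 3: A + B + 2C = -1; 2A + B + 4C = -6; 3A + B + 8C = -13.
Subtracting the first from the second: A + 2C = -5.
Subtracting the second from the third: A + 4C = -7.
Solving: C = -1, A = -3, then B = 4.
Therefore a_{19} = -57 + 4 + (-1)·524288 = -524341.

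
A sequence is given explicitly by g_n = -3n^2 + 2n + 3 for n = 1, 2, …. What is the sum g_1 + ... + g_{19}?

-6973

Over n = 1..19: Σn = 190, Σn² = 2470.
Total = (-3)·2470 + (2)·190 + (3)·19 = -6973.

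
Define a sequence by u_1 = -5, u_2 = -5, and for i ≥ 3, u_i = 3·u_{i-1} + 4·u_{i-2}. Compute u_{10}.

Step forward from the initial values:
u_3 = -35;  u_4 = -125;  u_5 = -515;  u_6 = -2045;  u_7 = -8195;  u_8 = -32765;  u_9 = -131075;  u_{10} = -524285.
(Characteristic roots are 4 and -1.)

-524285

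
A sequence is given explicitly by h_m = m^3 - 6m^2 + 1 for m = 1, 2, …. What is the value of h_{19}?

4694

h_{19} = 1·19^3 - 6·19^2 + 1 = 4694.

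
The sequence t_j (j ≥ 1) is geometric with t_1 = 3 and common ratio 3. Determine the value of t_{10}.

t_j = 3·3^(j-1).
t_{10} = 3·3^9 = 59049.

59049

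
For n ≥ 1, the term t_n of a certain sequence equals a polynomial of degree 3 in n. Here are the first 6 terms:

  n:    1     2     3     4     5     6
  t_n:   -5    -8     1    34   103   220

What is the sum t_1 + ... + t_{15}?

1st diffs: -3, 9, 33, 69, 117.
2nd diffs: 12, 24, 36, 48.
3rd diffs: 12, 12, 12 (constant).
Newton forward-difference form: t_n = -5 + (-3)·C(n-1,1) + 12·C(n-1,2) + 12·C(n-1,3).
Continuing: …, 397, 646, 979, 1408, …, t_{15} = 5413.
Summing n = 1..15 (15 terms) gives 21450.

21450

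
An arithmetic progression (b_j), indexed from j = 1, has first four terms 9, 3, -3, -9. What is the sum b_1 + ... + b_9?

-135

Common difference d = -6.
b_j = 9 + (j - 1)·(-6).
b_9 = -39; S = 9·(9 + (-39))/2 = -135.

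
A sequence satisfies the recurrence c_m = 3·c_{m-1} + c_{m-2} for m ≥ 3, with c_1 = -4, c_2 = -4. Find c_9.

Applying the relation repeatedly:
c_3 = -16  c_4 = -52  c_5 = -172  c_6 = -568  c_7 = -1876  c_8 = -6196  c_9 = -20464.

-20464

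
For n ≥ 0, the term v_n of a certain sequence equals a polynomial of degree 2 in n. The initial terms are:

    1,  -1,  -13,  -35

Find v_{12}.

1st diffs: -2, -12, -22.
2nd diffs: -10, -10 (constant).
Newton forward-difference form: v_n = 1 + (-2)·C(n,1) + (-10)·C(n,2).
At n = 12: n = 12, so v_{12} = 1 - 24 - 660 = -683.

-683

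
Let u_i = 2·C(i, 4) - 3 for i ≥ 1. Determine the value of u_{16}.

C(16, 4) = 1820, so u_{16} = 3637.

3637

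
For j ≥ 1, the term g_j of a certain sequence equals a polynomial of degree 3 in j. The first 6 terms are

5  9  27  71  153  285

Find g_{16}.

1st diffs: 4, 18, 44, 82, 132.
2nd diffs: 14, 26, 38, 50.
3rd diffs: 12, 12, 12 (constant).
Newton forward-difference form: g_j = 5 + 4·C(j-1,1) + 14·C(j-1,2) + 12·C(j-1,3).
At j = 16: j-1 = 15, so g_{16} = 5 + 60 + 1470 + 5460 = 6995.

6995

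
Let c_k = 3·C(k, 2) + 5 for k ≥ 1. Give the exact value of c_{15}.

C(15, 2) = 105, so c_{15} = 320.

320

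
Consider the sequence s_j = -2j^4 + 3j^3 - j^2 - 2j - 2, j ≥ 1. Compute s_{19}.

-240466

s_{19} = -2·19^4 + 3·19^3 - 1·19^2 - 2·19 - 2 = -240466.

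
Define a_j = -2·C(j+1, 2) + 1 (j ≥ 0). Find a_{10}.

-109

C(11, 2) = 55, so a_{10} = -109.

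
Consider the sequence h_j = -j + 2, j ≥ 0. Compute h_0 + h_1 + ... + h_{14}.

-75

Over j = 0..14: Σj = 105.
Total = (-1)·105 + (2)·15 = -75.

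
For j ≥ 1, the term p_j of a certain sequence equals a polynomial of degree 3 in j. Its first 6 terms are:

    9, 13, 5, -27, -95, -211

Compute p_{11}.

-1931

1st diffs: 4, -8, -32, -68, -116.
2nd diffs: -12, -24, -36, -48.
3rd diffs: -12, -12, -12 (constant).
Newton forward-difference form: p_j = 9 + 4·C(j-1,1) + (-12)·C(j-1,2) + (-12)·C(j-1,3).
At j = 11: j-1 = 10, so p_{11} = 9 + 40 - 540 - 1440 = -1931.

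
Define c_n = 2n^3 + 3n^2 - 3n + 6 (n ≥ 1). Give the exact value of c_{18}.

12588

c_{18} = 2·18^3 + 3·18^2 - 3·18 + 6 = 12588.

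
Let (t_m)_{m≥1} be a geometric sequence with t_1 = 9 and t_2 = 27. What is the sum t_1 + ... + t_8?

Common ratio r = 3.
t_m = 9·3^(m-1).
S = 9·(3^8 - 1)/(3 - 1) = 9·(6561 - 1)/(2) = 29520.

29520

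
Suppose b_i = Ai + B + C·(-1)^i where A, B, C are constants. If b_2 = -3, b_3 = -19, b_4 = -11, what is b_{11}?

-51

At i = 2, 3, 4: 2A + B + C = -3; 3A + B - C = -19; 4A + B + C = -11.
Subtracting the first from the second: A - 2C = -16.
Subtracting the second from the third: A + 2C = 8.
Solving: C = 6, A = -4, then B = -1.
So b_i = -4·i + (-1) + 6·(-1)^i; at i=11 this is -51.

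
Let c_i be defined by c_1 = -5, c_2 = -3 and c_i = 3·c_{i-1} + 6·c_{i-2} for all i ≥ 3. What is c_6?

c_3 = -39, c_4 = -135, c_5 = -639, c_6 = -2727.

-2727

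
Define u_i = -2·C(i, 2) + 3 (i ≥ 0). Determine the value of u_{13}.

C(13, 2) = 78, so u_{13} = -153.

-153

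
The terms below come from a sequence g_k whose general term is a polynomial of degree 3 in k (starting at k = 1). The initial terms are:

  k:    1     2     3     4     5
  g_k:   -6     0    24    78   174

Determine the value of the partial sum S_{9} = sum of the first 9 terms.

3186

1st diffs: 6, 24, 54, 96.
2nd diffs: 18, 30, 42.
3rd diffs: 12, 12 (constant).
Newton forward-difference form: g_k = -6 + 6·C(k-1,1) + 18·C(k-1,2) + 12·C(k-1,3).
Continuing: 324, 540, 834, 1218.
Summing k = 1..9 (9 terms) gives 3186.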